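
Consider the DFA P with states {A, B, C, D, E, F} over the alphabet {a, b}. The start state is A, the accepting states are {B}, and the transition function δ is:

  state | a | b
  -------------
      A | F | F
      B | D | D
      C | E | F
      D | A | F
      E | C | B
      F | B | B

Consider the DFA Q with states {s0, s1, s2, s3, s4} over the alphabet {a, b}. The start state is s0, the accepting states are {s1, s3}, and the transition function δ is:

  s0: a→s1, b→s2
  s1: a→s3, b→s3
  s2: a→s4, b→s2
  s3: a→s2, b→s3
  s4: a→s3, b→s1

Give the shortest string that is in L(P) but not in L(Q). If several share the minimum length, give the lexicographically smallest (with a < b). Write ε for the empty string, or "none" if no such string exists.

ba

The string ba is accepted by P but not by Q.
No shorter string lies in the difference, and ba is the lexicographically first length-2 string in L(P) \ L(Q).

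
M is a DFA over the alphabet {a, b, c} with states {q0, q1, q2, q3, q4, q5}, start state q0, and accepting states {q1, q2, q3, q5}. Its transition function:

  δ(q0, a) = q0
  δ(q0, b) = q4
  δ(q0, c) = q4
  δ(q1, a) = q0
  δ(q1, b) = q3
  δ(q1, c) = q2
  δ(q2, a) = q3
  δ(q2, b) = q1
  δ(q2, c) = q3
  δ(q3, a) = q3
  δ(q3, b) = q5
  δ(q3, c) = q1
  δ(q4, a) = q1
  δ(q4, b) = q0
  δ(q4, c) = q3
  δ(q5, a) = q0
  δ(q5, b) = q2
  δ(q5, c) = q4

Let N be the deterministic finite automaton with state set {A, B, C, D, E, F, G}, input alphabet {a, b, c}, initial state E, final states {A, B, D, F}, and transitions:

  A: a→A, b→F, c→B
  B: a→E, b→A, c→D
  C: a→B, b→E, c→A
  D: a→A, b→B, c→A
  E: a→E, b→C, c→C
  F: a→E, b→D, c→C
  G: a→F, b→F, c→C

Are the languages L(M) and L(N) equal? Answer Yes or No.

Yes

Exploring the product automaton M × N from the start pair (q0, E), following both machines on each input symbol, reaches 6 state pairs: (q0, E), (q4, C), (q1, B), (q3, A), (q2, D), (q5, F).
M accepts in {q1, q2, q3, q5} and N accepts in {A, B, D, F}. In every reachable pair the two components are either both accepting — (q1, B), (q3, A), (q2, D), (q5, F) — or both non-accepting, so no string is accepted by exactly one of the machines: L(M) \ L(N) and L(N) \ L(M) are both empty.
Hence every string is accepted by M iff it is accepted by N, and the two languages coincide.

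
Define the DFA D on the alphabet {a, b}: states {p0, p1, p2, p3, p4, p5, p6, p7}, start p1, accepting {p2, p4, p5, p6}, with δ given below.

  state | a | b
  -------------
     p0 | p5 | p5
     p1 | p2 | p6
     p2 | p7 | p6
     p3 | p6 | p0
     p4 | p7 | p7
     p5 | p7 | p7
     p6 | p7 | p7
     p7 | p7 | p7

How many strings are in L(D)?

The useful subgraph on states {p1, p2, p6} is acyclic, so L(D) is finite; the longest accepting path visits 3 useful states, giving maximum string length 2.
Counting accepting paths from p1 by length: 2 of length 1, 1 of length 2. Total 3.

3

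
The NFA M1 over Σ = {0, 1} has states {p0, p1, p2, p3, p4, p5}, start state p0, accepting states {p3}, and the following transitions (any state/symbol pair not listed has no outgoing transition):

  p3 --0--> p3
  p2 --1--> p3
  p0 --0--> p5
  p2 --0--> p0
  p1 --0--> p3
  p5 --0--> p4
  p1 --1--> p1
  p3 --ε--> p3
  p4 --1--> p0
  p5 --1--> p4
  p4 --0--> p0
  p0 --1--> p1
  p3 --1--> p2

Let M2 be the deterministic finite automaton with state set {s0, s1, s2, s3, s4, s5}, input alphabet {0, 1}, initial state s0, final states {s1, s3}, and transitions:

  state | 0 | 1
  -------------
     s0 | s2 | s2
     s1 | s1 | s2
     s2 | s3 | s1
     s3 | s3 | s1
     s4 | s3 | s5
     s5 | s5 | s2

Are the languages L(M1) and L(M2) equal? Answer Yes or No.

The string 1011 is accepted by M1 but rejected by M2.
So L(M1) ≠ L(M2).

No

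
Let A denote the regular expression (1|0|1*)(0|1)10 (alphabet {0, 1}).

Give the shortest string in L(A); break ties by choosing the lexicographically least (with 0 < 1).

010

By inspection of the expression, no string of length less than 3 matches, and 010 is the lexicographically first match of length 3.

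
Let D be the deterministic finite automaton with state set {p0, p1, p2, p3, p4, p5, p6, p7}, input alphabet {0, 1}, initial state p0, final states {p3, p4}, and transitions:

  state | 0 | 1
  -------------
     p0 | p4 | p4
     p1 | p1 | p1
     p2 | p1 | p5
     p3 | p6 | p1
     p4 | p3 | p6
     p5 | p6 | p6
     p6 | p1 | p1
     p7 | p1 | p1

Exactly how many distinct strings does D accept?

4

The useful subgraph on states {p0, p3, p4} is acyclic, so L(D) is finite; the longest accepting path visits 3 useful states, giving maximum string length 2.
Counting accepting paths from p0 by length: 2 of length 1, 2 of length 2. Total 4.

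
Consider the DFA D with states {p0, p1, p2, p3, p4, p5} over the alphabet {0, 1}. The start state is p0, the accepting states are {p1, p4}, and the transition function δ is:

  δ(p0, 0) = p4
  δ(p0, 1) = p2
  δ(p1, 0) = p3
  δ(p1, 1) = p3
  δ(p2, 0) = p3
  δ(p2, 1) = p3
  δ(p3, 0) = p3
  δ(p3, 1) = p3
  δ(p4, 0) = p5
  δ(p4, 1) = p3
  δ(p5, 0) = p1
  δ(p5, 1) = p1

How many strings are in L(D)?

The useful subgraph on states {p0, p1, p4, p5} is acyclic, so L(D) is finite; the longest accepting path visits 4 useful states, giving maximum string length 3.
Counting accepting paths from p0 by length: 1 of length 1, 2 of length 3. Total 3.

3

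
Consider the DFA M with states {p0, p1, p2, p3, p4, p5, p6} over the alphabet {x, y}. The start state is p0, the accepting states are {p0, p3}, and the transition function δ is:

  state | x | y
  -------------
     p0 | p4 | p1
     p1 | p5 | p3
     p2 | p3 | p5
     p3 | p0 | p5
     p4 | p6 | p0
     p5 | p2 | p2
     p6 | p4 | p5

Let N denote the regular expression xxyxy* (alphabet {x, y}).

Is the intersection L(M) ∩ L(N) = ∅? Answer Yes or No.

Converting the expression N to a DFA (subset construction, then merging equivalent states) gives the minimal DFA with states {n0, n1, n2, n3, n4, n5}, start state n0, accepting states {n5} and transitions n0: x→n1, y→n2; n1: x→n3, y→n2; n2: x→n2, y→n2; n3: x→n2, y→n4; n4: x→n5, y→n2; n5: x→n2, y→n5.
Exploring the product automaton M × N from the start pair (p0, n0), following both machines on each input symbol, reaches 13 state pairs: (p0, n0), (p4, n1), (p1, n2), (p6, n3), (p0, n2), (p5, n2), (p3, n2), (p4, n2), (p5, n4), (p2, n2), (p6, n2), (p2, n5), (p5, n5).
M accepts in {p0, p3} and N accepts in {n5}; no reachable pair has both components accepting, so no string drives both machines to acceptance simultaneously and L(M) ∩ L(N) = ∅.
So no string is accepted by both, and the intersection is empty.

Yes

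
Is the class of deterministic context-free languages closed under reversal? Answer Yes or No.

L = {c bⁿaⁿ : n≥0} ∪ {d b²ⁿaⁿ : n≥0} is a DCFL: the first symbol tells a deterministic PDA whether to pop one or two b's per a. Its reversal Lᴿ = {aⁿbⁿ c : n≥0} ∪ {aⁿb²ⁿ d : n≥0} is not. DCFLs are closed under right quotient by regular languages, and Lᴿ/{c, d} = {aⁿbⁿ : n≥0} ∪ {aⁿb²ⁿ : n≥0} — the standard context-free language accepted by no deterministic PDA (intuitively the machine would have to commit to a b-to-a ratio before the distinguishing marker arrives; formally, a DPDA for it would have a single run on aⁿb²ⁿ, accepting after the prefix aⁿbⁿ and accepting again after n more b's; an ordinary PDA that simulates it on a's and b's and, at any moment when it is accepting, may switch to reading only a fresh letter e while feeding each e to the simulation as a b, would accept aⁱbʲeᵏ (k≥1) exactly when both aⁱbʲ and aⁱbʲ⁺ᵏ are in the language, i.e. its language intersected with the regular set a*b*e⁺ would be exactly {aⁿbⁿeⁿ : n≥1} — impossible, since context-free languages are closed under intersection with regular sets and {aⁿbⁿeⁿ} is not context-free). So Lᴿ cannot be a DCFL.

No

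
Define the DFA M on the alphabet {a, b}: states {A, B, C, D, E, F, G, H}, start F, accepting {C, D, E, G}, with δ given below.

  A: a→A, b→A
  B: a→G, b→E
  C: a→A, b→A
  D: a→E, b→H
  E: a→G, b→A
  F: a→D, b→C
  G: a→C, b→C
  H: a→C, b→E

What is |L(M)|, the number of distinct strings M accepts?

11

The useful subgraph on states {C, D, E, F, G, H} is acyclic, so L(M) is finite; the longest accepting path visits 6 useful states, giving maximum string length 5.
Counting accepting paths from F by length: 2 of length 1, 1 of length 2, 3 of length 3, 3 of length 4, 2 of length 5. Total 11.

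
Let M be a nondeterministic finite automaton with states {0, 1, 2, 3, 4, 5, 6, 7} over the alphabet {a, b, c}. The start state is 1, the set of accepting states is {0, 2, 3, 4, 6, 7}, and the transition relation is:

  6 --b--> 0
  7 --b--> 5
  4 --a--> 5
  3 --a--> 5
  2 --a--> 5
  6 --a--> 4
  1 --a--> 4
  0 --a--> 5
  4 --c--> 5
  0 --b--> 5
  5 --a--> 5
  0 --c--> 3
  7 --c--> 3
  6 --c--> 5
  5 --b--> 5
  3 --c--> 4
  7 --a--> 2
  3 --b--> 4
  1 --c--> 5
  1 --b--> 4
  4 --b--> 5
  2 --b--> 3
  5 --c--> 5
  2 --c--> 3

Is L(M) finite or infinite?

The useful states (reachable from 1 and able to reach an accepting state) are {1, 4}.
Restricted to these states the transition graph has no cycle, so every accepting path has bounded length and L is finite.

finite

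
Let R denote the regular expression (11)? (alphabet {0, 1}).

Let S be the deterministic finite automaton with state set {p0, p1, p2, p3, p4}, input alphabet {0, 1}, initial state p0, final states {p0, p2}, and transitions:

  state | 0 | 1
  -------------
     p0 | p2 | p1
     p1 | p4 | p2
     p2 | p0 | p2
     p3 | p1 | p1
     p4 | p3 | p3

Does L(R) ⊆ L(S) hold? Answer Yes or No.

Converting the expression R to a DFA (subset construction, then merging equivalent states) gives the minimal DFA with states {r0, r1, r2, r3}, start state r0, accepting states {r0, r3} and transitions r0: 0→r1, 1→r2; r1: 0→r1, 1→r1; r2: 0→r1, 1→r3; r3: 0→r1, 1→r1.
Exploring the product automaton R × S from the start pair (r0, p0), following both machines on each input symbol, reaches 8 state pairs: (r0, p0), (r1, p2), (r2, p1), (r1, p0), (r1, p4), (r3, p2), (r1, p1), (r1, p3).
R accepts in {r0, r3} and S accepts in {p0, p2}. The reachable pairs whose R-component is accepting are (r0, p0), (r3, p2); in each of them the S-component is accepting too, so the product for L(R) \ L(S) (R-component accepting, S-component rejecting) has no reachable accepting pair and the difference is empty.
Hence every string in L(R) is also in L(S).

Yes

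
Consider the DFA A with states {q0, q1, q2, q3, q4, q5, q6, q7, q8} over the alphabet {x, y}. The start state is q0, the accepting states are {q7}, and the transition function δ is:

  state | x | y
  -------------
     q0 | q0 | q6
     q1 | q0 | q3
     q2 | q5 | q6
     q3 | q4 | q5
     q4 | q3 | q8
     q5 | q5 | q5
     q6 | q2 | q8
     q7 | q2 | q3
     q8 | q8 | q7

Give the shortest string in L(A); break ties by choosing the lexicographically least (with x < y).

yyy

A breadth-first search from q0 reaches an accepting state first via the path q0 → q6 → q8 → q7 on input yyy.
No string of length < 3 is accepted (BFS exhausts all shorter strings without reaching an accepting state), and yyy is the lexicographically least accepting string of length 3.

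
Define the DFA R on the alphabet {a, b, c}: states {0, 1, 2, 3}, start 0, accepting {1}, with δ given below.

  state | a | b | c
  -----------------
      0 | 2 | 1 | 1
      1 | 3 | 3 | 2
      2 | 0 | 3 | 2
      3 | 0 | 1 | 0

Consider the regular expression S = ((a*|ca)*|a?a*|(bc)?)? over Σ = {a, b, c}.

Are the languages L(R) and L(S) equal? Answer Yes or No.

The string b is accepted by R but rejected by S.
So L(R) ≠ L(S).

No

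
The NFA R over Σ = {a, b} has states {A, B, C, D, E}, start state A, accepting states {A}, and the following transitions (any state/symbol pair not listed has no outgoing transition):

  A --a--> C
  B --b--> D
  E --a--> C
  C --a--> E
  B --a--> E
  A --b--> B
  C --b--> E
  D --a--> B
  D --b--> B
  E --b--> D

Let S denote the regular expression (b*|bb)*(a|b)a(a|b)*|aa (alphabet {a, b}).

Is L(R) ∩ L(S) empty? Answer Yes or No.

Converting the expression S to a DFA (subset construction, then merging equivalent states) gives the minimal DFA with states {s0, s1, s2, s3, s4}, start state s0, accepting states {s3} and transitions s0: a→s1, b→s2; s1: a→s3, b→s4; s2: a→s3, b→s2; s3: a→s3, b→s3; s4: a→s4, b→s4.
Exploring the product automaton R × S from the start pair (A, s0), following both machines on each input symbol, reaches 12 state pairs: (A, s0), (C, s1), (B, s2), (E, s3), (E, s4), (D, s2), (C, s3), (D, s3), (C, s4), (D, s4), (B, s3), (B, s4).
R accepts in {A} and S accepts in {s3}; no reachable pair has both components accepting, so no string drives both machines to acceptance simultaneously and L(R) ∩ L(S) = ∅.
So no string is accepted by both, and the intersection is empty.

Yes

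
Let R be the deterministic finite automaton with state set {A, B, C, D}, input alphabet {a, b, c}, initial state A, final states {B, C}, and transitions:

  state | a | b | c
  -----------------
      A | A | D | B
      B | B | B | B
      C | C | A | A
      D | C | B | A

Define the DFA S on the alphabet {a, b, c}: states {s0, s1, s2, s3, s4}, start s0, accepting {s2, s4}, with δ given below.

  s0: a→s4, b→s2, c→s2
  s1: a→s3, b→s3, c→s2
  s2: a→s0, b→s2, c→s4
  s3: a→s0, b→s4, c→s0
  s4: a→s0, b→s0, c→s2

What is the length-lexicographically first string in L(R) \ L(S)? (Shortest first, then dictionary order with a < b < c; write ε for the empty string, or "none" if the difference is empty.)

ba

The string ba is accepted by R but not by S.
No shorter string lies in the difference, and ba is the lexicographically first length-2 string in L(R) \ L(S).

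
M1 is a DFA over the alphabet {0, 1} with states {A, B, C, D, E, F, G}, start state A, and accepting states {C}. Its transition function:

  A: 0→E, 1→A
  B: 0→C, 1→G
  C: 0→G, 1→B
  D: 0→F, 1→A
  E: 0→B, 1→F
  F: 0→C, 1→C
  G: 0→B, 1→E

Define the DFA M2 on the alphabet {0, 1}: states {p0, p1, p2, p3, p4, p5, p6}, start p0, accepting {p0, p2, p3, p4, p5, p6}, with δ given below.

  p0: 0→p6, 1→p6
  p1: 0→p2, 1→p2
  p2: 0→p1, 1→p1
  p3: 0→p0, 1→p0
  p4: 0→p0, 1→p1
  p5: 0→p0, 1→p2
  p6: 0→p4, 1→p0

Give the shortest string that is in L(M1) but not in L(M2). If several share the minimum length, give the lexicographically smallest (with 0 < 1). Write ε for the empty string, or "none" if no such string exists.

The string 00100 is accepted by M1 but not by M2.
No shorter string lies in the difference, and 00100 is the lexicographically first length-5 string in L(M1) \ L(M2).

00100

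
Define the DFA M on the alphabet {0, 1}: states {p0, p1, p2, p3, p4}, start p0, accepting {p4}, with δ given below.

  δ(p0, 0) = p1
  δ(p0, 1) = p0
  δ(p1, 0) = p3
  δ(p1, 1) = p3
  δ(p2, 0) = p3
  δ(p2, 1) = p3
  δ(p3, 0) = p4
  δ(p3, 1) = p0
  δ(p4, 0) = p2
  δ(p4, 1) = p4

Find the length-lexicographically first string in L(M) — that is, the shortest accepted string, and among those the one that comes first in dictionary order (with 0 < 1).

A breadth-first search from p0 reaches an accepting state first via the path p0 → p1 → p3 → p4 on input 000.
No string of length < 3 is accepted (BFS exhausts all shorter strings without reaching an accepting state), and 000 is the lexicographically least accepting string of length 3.

000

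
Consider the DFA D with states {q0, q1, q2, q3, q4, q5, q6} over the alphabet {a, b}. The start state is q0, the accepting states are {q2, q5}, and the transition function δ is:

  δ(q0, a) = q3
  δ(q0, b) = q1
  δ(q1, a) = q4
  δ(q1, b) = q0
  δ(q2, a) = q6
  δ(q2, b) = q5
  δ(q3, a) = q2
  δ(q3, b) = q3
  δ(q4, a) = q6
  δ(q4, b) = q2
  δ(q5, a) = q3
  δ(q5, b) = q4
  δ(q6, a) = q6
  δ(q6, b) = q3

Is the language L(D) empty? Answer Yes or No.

The string aa is accepted: the run q0 → q3 → q2 ends in the accepting state q2.
Since at least one string is accepted, L(D) is not empty.

No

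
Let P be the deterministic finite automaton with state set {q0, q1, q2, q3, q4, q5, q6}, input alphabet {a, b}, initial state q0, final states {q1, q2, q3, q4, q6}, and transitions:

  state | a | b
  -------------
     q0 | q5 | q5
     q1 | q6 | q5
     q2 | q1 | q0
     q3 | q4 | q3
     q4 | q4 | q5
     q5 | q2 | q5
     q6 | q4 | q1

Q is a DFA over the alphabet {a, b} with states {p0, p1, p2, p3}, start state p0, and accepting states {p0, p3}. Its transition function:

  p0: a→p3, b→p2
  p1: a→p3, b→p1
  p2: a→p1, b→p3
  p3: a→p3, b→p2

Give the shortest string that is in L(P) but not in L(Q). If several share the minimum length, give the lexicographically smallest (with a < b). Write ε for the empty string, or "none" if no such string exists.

The string ba is accepted by P but not by Q.
No shorter string lies in the difference, and ba is the lexicographically first length-2 string in L(P) \ L(Q).

ba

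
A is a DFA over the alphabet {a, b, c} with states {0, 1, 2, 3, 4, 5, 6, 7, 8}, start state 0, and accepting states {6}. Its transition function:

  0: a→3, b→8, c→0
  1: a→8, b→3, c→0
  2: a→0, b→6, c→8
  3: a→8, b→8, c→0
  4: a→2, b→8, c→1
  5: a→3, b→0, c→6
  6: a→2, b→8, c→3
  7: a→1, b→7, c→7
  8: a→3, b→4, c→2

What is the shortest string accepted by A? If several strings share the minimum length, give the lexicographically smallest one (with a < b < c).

A breadth-first search from 0 reaches an accepting state first via the path 0 → 8 → 2 → 6 on input bcb.
No string of length < 3 is accepted (BFS exhausts all shorter strings without reaching an accepting state), and bcb is the lexicographically least accepting string of length 3.

bcb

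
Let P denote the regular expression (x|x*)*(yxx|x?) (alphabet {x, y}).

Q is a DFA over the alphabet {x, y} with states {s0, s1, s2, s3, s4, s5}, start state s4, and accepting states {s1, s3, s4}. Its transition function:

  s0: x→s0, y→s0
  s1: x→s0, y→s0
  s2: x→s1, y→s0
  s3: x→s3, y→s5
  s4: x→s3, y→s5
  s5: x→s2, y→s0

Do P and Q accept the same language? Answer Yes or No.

Converting the expression P to a DFA (subset construction, then merging equivalent states) gives the minimal DFA with states {p0, p1, p2, p3, p4}, start state p0, accepting states {p0, p4} and transitions p0: x→p0, y→p1; p1: x→p2, y→p3; p2: x→p4, y→p3; p3: x→p3, y→p3; p4: x→p3, y→p3.
Exploring the product automaton P × Q from the start pair (p0, s4), following both machines on each input symbol, reaches 6 state pairs: (p0, s4), (p0, s3), (p1, s5), (p2, s2), (p3, s0), (p4, s1).
P accepts in {p0, p4} and Q accepts in {s1, s3, s4}. In every reachable pair the two components are either both accepting — (p0, s4), (p0, s3), (p4, s1) — or both non-accepting, so no string is accepted by exactly one of the machines: L(P) \ L(Q) and L(Q) \ L(P) are both empty.
Hence every string is accepted by P iff it is accepted by Q, and the two languages coincide.

Yes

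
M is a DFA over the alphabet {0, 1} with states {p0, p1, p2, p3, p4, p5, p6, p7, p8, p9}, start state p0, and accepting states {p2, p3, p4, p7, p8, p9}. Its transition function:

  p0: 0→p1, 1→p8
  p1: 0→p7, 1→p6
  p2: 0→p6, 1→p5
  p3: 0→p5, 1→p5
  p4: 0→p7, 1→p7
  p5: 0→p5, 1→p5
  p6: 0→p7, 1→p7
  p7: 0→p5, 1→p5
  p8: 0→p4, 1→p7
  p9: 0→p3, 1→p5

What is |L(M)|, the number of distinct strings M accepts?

The useful subgraph on states {p0, p1, p4, p6, p7, p8} is acyclic, so L(M) is finite; the longest accepting path visits 4 useful states, giving maximum string length 3.
Counting accepting paths from p0 by length: 1 of length 1, 3 of length 2, 4 of length 3. Total 8.

8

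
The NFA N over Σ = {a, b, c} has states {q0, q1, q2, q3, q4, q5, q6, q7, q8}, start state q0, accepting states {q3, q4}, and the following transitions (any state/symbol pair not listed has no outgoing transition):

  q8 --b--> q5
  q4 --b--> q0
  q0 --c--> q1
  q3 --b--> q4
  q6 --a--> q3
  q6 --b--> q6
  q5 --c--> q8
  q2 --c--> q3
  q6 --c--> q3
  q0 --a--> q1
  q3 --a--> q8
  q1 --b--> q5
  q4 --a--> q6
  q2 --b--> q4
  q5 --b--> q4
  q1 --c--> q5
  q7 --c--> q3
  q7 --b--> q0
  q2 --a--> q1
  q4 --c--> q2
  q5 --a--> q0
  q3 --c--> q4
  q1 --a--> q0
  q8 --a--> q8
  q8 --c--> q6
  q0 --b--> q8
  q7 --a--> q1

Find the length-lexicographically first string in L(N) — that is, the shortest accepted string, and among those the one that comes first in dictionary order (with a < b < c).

A breadth-first search from q0 reaches an accepting state first via the path q0 → q1 → q5 → q4 on input abb.
No string of length < 3 is accepted (BFS exhausts all shorter strings without reaching an accepting state), and abb is the lexicographically least accepting string of length 3.

abb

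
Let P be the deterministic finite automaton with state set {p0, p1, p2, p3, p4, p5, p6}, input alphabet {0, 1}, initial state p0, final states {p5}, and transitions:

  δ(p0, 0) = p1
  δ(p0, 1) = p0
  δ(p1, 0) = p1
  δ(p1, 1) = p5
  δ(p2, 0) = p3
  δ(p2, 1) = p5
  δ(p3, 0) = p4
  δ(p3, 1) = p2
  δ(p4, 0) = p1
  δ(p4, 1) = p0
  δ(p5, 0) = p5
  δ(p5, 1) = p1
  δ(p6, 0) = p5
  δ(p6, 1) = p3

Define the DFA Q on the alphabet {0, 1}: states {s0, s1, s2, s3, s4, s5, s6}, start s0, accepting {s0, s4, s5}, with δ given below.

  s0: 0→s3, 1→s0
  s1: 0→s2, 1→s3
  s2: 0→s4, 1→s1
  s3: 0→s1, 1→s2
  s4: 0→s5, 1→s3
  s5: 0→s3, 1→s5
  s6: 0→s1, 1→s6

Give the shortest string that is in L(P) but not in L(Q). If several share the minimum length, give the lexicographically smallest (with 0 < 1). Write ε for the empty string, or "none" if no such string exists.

01

The string 01 is accepted by P but not by Q.
No shorter string lies in the difference, and 01 is the lexicographically first length-2 string in L(P) \ L(Q).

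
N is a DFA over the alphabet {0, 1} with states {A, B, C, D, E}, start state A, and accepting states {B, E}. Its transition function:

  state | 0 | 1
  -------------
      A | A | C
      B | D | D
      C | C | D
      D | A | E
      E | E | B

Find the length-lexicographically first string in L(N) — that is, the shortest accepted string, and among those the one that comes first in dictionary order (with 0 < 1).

111

A breadth-first search from A reaches an accepting state first via the path A → C → D → E on input 111.
No string of length < 3 is accepted (BFS exhausts all shorter strings without reaching an accepting state), and 111 is the lexicographically least accepting string of length 3.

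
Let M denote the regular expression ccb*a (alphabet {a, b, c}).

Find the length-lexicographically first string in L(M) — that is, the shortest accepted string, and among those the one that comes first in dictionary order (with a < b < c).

cca

By inspection of the expression, no string of length less than 3 matches, and cca is the lexicographically first match of length 3.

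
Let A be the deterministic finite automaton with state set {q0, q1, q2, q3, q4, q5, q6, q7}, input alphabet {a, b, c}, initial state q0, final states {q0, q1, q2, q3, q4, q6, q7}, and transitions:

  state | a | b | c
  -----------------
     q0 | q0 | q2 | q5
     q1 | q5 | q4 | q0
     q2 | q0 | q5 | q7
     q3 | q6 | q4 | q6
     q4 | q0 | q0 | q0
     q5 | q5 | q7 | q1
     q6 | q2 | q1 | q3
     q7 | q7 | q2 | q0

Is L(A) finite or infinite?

infinite

State q0 is reachable from the start and can reach an accepting state, and it lies on the cycle q0 → q0.
Traversing that cycle any number of times yields accepted strings of unbounded length, so the language is infinite.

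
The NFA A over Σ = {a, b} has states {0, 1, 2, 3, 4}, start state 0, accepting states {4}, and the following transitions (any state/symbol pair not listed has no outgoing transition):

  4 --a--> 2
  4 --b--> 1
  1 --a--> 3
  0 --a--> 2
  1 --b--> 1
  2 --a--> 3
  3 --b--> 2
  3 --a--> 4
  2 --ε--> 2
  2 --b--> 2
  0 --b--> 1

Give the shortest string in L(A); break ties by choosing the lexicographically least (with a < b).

aaa

A breadth-first search from 0 reaches an accepting state first via the path 0 → 2 → 3 → 4 on input aaa.
No string of length < 3 is accepted (BFS exhausts all shorter strings without reaching an accepting state), and aaa is the lexicographically least accepting string of length 3.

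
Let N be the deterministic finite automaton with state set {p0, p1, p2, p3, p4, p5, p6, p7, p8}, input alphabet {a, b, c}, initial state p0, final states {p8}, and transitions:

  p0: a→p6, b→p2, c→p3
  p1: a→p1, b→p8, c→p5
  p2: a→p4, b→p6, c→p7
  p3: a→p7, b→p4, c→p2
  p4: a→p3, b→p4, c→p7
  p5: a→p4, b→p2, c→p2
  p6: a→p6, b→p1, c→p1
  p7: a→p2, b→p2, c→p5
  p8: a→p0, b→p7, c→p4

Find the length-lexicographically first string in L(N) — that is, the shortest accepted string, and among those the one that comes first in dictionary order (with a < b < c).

abb

A breadth-first search from p0 reaches an accepting state first via the path p0 → p6 → p1 → p8 on input abb.
No string of length < 3 is accepted (BFS exhausts all shorter strings without reaching an accepting state), and abb is the lexicographically least accepting string of length 3.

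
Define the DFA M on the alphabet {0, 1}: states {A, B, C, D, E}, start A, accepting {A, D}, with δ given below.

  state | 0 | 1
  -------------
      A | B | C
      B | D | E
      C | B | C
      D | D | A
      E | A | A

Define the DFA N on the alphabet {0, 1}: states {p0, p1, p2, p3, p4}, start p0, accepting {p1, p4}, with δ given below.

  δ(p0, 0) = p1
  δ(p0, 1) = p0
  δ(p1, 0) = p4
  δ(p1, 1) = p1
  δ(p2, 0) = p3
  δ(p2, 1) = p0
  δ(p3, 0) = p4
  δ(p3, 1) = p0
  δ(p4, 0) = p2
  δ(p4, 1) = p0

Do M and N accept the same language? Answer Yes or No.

The empty string ε is accepted by M but rejected by N.
So L(M) ≠ L(N).

No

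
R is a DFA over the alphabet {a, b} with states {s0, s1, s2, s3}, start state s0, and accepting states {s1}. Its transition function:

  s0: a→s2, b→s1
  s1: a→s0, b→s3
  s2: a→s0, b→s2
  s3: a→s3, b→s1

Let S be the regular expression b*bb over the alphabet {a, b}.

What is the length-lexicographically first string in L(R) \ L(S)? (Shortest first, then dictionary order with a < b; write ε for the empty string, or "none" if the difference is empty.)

The string b is accepted by R but not by S.
No shorter string lies in the difference, and b is the lexicographically first length-1 string in L(R) \ L(S).

b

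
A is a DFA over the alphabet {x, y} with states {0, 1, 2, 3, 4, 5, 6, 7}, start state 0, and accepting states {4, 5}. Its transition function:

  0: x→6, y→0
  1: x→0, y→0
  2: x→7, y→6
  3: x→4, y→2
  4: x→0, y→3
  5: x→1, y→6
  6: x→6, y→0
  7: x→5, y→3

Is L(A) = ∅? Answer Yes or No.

The states reachable from the start state are {0, 6}.
None of the accepting states {4, 5} is reachable, so no string is accepted and L(A) = ∅.

Yes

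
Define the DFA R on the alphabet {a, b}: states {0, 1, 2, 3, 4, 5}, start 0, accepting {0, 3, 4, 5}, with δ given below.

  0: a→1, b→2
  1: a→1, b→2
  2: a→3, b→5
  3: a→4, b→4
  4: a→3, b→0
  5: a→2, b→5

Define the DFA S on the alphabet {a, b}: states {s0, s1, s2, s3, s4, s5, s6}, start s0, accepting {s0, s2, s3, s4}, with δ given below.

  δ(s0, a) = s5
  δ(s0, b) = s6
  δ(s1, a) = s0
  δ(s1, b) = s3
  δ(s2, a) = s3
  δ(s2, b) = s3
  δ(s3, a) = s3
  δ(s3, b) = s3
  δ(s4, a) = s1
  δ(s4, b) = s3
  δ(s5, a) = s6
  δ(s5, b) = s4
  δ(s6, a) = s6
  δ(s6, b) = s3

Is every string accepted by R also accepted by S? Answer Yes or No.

The string ba is in L(R) but not in L(S).
So L(R) ⊄ L(S).

No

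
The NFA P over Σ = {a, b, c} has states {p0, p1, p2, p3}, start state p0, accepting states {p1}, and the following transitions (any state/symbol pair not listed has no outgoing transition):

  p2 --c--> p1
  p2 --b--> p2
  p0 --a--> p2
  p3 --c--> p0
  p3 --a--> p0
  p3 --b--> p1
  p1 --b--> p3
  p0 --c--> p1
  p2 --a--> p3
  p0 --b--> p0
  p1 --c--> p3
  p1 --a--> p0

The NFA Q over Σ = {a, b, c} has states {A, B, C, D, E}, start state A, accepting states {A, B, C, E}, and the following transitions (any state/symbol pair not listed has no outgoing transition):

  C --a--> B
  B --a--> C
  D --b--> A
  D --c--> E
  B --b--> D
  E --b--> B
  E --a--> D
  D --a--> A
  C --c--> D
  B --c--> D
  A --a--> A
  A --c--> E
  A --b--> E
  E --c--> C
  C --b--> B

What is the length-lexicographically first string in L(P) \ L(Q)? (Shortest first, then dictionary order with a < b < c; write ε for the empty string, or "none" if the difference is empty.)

The string bbc is accepted by P but not by Q.
No shorter string lies in the difference, and bbc is the lexicographically first length-3 string in L(P) \ L(Q).

bbc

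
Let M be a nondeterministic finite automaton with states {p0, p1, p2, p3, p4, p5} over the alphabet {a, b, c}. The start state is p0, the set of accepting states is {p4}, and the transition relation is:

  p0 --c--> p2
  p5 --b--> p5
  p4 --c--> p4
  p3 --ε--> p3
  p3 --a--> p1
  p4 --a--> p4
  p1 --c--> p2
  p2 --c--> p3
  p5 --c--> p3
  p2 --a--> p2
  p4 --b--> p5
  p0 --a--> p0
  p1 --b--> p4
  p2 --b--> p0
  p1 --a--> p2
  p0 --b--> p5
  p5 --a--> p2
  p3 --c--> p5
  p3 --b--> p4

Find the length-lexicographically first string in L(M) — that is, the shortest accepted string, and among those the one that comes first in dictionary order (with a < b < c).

bcb

A breadth-first search from p0 reaches an accepting state first via the path p0 → p5 → p3 → p4 on input bcb.
No string of length < 3 is accepted (BFS exhausts all shorter strings without reaching an accepting state), and bcb is the lexicographically least accepting string of length 3.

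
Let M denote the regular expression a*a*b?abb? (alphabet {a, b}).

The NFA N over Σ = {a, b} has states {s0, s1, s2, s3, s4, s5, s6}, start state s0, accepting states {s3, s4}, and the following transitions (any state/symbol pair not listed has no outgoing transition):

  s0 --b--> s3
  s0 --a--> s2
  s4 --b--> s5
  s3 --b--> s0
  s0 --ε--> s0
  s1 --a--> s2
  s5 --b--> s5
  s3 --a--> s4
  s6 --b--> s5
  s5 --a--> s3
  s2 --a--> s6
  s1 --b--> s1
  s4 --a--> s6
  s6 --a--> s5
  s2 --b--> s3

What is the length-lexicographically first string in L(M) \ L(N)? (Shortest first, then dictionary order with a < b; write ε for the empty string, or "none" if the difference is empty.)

aab

The string aab is accepted by M but not by N.
No shorter string lies in the difference, and aab is the lexicographically first length-3 string in L(M) \ L(N).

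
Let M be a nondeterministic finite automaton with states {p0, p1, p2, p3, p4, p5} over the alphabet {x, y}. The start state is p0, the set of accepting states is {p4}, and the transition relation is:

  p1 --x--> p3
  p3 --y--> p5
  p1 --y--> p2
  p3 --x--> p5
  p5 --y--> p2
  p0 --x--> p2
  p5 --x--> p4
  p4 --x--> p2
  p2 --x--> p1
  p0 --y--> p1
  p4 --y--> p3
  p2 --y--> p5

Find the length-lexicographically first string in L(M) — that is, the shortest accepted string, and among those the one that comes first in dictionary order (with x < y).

xyx

A breadth-first search from p0 reaches an accepting state first via the path p0 → p2 → p5 → p4 on input xyx.
No string of length < 3 is accepted (BFS exhausts all shorter strings without reaching an accepting state), and xyx is the lexicographically least accepting string of length 3.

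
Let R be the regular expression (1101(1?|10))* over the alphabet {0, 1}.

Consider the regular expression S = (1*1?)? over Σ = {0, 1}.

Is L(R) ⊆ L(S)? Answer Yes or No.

The string 1101 is in L(R) but not in L(S).
So L(R) ⊄ L(S).

No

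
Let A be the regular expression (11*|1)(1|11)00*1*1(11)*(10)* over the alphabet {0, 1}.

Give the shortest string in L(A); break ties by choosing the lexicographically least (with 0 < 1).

By inspection of the expression, no string of length less than 4 matches, and 1101 is the lexicographically first match of length 4.

1101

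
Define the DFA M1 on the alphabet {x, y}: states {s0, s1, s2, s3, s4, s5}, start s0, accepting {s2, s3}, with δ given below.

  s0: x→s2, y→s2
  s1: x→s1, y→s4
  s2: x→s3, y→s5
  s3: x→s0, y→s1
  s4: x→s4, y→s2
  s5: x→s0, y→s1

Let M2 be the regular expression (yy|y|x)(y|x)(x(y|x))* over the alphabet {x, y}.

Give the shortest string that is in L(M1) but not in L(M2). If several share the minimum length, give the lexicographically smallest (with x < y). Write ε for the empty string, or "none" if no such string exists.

The string x is accepted by M1 but not by M2.
No shorter string lies in the difference, and x is the lexicographically first length-1 string in L(M1) \ L(M2).

x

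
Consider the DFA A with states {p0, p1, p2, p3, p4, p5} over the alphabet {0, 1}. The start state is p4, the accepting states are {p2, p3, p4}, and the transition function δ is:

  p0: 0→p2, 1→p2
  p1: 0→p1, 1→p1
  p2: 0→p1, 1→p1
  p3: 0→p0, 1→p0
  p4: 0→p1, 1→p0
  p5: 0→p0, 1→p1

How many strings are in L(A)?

The useful subgraph on states {p0, p2, p4} is acyclic, so L(A) is finite; the longest accepting path visits 3 useful states, giving maximum string length 2.
Counting accepting paths from p4 by length: 1 of length 0, 2 of length 2. Total 3.

3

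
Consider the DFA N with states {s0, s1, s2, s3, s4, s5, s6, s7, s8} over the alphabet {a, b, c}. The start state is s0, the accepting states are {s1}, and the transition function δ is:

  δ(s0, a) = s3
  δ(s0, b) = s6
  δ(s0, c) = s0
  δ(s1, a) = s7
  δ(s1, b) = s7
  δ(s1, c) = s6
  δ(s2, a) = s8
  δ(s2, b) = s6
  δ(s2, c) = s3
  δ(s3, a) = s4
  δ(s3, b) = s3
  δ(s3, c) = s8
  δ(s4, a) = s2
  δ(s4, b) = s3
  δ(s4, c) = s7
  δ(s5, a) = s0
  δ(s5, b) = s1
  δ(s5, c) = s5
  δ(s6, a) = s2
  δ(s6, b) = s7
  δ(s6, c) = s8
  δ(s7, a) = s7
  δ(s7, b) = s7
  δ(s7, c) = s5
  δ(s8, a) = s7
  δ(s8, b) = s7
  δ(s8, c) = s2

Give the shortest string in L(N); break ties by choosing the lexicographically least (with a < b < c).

bbcb

A breadth-first search from s0 reaches an accepting state first via the path s0 → s6 → s7 → s5 → s1 on input bbcb.
No string of length < 4 is accepted (BFS exhausts all shorter strings without reaching an accepting state), and bbcb is the lexicographically least accepting string of length 4.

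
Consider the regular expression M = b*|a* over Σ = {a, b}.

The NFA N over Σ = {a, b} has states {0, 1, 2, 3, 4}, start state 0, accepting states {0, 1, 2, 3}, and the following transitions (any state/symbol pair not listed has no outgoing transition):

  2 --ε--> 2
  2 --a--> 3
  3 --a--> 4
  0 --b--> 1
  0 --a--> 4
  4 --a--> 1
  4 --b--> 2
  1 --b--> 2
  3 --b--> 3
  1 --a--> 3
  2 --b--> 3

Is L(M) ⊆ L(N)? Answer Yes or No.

The string a is in L(M) but not in L(N).
So L(M) ⊄ L(N).

No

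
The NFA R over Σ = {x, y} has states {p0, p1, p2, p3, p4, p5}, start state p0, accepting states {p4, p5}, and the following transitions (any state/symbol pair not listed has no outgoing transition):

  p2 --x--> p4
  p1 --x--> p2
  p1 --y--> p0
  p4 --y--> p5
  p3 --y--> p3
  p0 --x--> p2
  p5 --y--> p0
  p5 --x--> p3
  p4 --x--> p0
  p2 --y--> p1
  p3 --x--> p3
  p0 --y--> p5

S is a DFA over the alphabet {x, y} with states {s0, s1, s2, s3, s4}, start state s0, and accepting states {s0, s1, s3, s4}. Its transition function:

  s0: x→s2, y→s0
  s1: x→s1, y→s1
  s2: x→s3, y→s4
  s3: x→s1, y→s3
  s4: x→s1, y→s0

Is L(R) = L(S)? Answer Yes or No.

The empty string ε is accepted by S but rejected by R.
So L(R) ≠ L(S).

No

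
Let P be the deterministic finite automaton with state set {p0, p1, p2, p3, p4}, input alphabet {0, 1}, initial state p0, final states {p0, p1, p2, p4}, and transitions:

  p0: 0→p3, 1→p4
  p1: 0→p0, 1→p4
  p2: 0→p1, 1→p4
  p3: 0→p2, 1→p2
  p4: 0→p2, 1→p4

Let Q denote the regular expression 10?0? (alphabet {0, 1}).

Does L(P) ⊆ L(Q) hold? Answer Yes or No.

The empty string ε is in L(P) but not in L(Q).
So L(P) ⊄ L(Q).

No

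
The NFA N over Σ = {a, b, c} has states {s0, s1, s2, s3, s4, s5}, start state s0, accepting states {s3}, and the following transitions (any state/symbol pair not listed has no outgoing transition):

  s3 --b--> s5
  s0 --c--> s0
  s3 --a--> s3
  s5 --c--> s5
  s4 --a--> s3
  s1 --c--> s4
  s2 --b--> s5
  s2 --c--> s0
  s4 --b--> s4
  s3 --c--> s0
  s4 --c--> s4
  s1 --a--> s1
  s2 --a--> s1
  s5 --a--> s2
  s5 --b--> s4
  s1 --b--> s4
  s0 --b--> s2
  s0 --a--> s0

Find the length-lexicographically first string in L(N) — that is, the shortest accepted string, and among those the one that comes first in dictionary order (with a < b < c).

baba

A breadth-first search from s0 reaches an accepting state first via the path s0 → s2 → s1 → s4 → s3 on input baba.
No string of length < 4 is accepted (BFS exhausts all shorter strings without reaching an accepting state), and baba is the lexicographically least accepting string of length 4.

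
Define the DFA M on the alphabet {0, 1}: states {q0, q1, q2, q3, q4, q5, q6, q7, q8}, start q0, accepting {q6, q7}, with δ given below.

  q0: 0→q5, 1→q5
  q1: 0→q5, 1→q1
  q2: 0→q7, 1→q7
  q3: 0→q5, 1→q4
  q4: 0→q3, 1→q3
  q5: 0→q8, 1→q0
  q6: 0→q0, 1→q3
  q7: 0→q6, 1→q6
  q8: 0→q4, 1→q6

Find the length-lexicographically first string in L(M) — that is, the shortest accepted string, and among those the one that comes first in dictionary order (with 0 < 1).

001

A breadth-first search from q0 reaches an accepting state first via the path q0 → q5 → q8 → q6 on input 001.
No string of length < 3 is accepted (BFS exhausts all shorter strings without reaching an accepting state), and 001 is the lexicographically least accepting string of length 3.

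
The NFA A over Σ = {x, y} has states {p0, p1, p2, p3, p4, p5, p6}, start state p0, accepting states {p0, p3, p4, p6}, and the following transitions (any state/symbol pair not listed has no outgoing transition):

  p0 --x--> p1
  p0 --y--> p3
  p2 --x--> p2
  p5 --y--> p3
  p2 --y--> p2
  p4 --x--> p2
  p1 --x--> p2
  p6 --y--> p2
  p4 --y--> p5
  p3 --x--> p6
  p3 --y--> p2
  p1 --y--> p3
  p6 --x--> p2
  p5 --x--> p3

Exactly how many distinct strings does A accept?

The useful subgraph on states {p0, p1, p3, p6} is acyclic, so L(A) is finite; the longest accepting path visits 4 useful states, giving maximum string length 3.
Counting accepting paths from p0 by length: 1 of length 0, 1 of length 1, 2 of length 2, 1 of length 3. Total 5.

5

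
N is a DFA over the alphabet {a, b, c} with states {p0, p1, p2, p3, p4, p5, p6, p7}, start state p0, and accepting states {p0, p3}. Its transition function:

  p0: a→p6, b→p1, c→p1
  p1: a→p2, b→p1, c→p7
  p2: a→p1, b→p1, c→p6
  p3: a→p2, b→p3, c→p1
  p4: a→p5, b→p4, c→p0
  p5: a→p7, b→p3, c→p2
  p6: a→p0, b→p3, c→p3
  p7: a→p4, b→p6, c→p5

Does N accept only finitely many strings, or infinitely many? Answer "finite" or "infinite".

infinite

State p1 is reachable from the start and can reach an accepting state, and it lies on the cycle p1 → p1.
Traversing that cycle any number of times yields accepted strings of unbounded length, so the language is infinite.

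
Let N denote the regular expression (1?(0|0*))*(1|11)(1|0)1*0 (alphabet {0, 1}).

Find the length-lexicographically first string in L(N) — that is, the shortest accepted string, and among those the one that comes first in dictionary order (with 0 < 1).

100

By inspection of the expression, no string of length less than 3 matches, and 100 is the lexicographically first match of length 3.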